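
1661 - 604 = 1057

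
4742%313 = 47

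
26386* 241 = 6359026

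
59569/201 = 296 + 73/201 = 296.36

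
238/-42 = -17/3 = - 5.67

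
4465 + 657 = 5122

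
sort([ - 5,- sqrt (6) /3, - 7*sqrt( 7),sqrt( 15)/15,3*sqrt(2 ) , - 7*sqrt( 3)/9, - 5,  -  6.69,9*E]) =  [ - 7* sqrt (7),-6.69, - 5, - 5,  -  7*sqrt( 3)/9, - sqrt( 6 ) /3, sqrt (15 )/15,  3*sqrt( 2), 9*E]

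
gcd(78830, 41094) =2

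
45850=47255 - 1405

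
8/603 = 8/603 = 0.01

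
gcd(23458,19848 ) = 2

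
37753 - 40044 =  -2291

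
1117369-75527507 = - 74410138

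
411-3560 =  - 3149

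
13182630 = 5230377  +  7952253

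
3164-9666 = -6502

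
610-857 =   -  247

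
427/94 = 4 +51/94 =4.54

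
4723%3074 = 1649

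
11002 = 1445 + 9557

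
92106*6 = 552636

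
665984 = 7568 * 88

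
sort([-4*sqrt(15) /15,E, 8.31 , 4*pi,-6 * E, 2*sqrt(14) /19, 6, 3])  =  [  -  6 * E, - 4*sqrt( 15 ) /15, 2*sqrt(14 ) /19,E, 3 , 6,8.31,4*pi]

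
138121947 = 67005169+71116778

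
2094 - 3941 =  - 1847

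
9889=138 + 9751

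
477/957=159/319 = 0.50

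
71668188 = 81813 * 876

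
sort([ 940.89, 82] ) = [ 82,  940.89 ] 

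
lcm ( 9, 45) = 45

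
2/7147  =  2/7147 = 0.00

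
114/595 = 114/595 = 0.19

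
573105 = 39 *14695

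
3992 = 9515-5523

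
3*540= 1620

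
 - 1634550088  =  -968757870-665792218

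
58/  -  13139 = - 58/13139  =  - 0.00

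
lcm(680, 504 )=42840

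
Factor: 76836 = 2^2* 3^1*19^1 * 337^1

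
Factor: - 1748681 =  - 11^1*  43^1 * 3697^1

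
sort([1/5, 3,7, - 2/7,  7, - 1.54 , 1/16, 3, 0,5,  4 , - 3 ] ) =[ - 3, - 1.54, - 2/7,0,1/16, 1/5, 3,3,4,5,7,  7]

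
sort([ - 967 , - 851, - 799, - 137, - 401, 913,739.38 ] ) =[ - 967,  -  851,  -  799, - 401, - 137,739.38, 913 ] 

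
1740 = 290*6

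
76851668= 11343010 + 65508658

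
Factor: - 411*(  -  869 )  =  357159 = 3^1* 11^1 * 79^1*137^1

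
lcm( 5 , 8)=40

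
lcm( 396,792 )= 792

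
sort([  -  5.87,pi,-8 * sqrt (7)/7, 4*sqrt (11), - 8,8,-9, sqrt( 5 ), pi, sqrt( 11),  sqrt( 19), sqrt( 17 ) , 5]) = [ - 9, - 8,  -  5.87, - 8*sqrt( 7)/7, sqrt( 5 ), pi,pi, sqrt( 11 ), sqrt( 17 ) , sqrt( 19), 5, 8,4 * sqrt( 11 ) ] 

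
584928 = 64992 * 9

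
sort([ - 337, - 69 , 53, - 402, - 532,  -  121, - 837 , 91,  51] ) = [ - 837,-532, - 402, - 337, - 121, - 69, 51,53 , 91]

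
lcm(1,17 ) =17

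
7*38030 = 266210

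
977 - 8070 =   -  7093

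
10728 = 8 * 1341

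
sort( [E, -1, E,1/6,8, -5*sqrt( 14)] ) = [ - 5*sqrt (14 ), - 1,1/6, E,E , 8 ]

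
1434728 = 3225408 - 1790680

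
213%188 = 25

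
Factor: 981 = 3^2 * 109^1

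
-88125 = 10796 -98921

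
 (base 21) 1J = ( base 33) 17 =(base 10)40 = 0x28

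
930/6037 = 930/6037 = 0.15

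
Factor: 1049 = 1049^1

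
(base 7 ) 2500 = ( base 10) 931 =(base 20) 26b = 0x3a3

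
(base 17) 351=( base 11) 797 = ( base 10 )953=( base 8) 1671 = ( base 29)13p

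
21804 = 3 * 7268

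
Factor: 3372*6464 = 21796608=2^8 *3^1*101^1 * 281^1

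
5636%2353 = 930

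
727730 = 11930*61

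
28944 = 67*432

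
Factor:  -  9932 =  - 2^2*13^1*191^1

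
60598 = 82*739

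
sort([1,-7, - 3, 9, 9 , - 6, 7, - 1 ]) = [ - 7 , - 6, - 3, - 1, 1, 7,9, 9] 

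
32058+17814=49872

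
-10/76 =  - 1 + 33/38 = -0.13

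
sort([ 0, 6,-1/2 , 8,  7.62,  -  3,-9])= [ - 9, - 3,-1/2 , 0,6,7.62, 8 ]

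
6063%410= 323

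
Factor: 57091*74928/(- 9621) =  - 2^4 * 3^( - 1)*7^1 *37^1*223^1*1069^( - 1 )*1543^1 = - 1425904816/3207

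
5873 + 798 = 6671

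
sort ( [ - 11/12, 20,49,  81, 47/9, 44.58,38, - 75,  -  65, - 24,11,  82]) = [-75,  -  65,-24 ,  -  11/12 , 47/9,11,20, 38,44.58,49 , 81,82] 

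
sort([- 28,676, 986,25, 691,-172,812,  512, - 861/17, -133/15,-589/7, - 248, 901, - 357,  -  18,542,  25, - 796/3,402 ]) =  [ - 357,- 796/3,- 248, -172,  -  589/7, - 861/17, - 28, - 18, - 133/15,25,25,402,512 , 542,676,691,812,901,986]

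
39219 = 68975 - 29756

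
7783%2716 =2351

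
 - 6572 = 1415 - 7987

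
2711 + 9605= 12316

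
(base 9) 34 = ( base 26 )15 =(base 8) 37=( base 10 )31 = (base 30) 11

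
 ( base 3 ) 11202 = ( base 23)5D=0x80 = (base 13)9B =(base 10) 128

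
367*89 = 32663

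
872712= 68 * 12834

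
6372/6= 1062 = 1062.00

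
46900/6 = 23450/3 = 7816.67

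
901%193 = 129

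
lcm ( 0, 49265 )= 0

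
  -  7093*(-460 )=3262780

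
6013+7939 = 13952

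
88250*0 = 0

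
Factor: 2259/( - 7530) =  - 3/10 = -2^( - 1)*3^1*5^(-1)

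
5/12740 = 1/2548 = 0.00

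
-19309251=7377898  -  26687149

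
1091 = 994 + 97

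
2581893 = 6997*369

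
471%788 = 471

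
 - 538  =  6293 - 6831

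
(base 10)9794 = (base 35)7yt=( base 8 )23102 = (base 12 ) 5802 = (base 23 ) ibj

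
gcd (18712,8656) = 8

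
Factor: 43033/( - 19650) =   -  2^ (-1) * 3^(  -  1)*5^ (-2)*23^1 * 131^( - 1) * 1871^1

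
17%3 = 2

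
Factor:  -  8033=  -29^1 * 277^1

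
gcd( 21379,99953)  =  1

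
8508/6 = 1418 =1418.00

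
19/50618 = 19/50618   =  0.00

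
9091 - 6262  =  2829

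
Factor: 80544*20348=2^7*3^1*839^1 * 5087^1 =1638909312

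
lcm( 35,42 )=210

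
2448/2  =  1224  =  1224.00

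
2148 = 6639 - 4491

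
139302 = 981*142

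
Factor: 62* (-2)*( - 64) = 7936=2^8*31^1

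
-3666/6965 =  -3666/6965 = - 0.53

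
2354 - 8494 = -6140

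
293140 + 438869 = 732009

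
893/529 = 893/529 =1.69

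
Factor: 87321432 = 2^3*3^1*11^1 * 23^1*73^1*197^1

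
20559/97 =211 + 92/97 = 211.95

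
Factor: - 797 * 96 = -2^5*  3^1 * 797^1 = - 76512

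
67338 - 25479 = 41859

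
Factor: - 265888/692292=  - 66472/173073 = - 2^3*3^( - 1)*7^1*31^(-1 )*1187^1*1861^(- 1) 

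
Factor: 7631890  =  2^1*5^1*7^1 * 31^1 * 3517^1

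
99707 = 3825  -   - 95882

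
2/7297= 2/7297 = 0.00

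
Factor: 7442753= 17^1 * 437809^1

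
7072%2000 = 1072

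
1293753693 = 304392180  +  989361513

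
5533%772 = 129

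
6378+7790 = 14168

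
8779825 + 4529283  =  13309108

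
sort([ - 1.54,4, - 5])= [ - 5, - 1.54,4]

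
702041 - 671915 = 30126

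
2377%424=257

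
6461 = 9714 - 3253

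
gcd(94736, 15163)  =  1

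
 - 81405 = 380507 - 461912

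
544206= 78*6977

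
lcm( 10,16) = 80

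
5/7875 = 1/1575=0.00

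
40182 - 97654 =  - 57472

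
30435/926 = 30435/926=32.87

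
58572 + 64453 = 123025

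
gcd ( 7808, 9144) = 8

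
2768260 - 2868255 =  - 99995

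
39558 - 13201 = 26357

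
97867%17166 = 12037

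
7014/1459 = 7014/1459 = 4.81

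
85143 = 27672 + 57471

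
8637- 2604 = 6033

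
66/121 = 6/11  =  0.55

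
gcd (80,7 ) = 1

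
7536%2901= 1734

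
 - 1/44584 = -1 + 44583/44584 = -0.00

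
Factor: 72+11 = 83^1 = 83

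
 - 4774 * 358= - 1709092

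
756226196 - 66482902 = 689743294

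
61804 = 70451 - 8647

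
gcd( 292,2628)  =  292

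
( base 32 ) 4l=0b10010101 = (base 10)149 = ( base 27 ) 5E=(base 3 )12112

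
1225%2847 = 1225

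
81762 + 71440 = 153202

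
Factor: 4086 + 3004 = 7090= 2^1*5^1*709^1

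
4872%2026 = 820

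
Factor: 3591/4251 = 3^2*7^1 *13^( - 1 ) *19^1 * 109^( - 1) = 1197/1417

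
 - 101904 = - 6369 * 16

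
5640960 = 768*7345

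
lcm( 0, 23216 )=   0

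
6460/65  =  1292/13   =  99.38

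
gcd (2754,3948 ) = 6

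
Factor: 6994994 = 2^1 * 709^1*4933^1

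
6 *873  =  5238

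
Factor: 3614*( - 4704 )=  - 17000256 = -2^6*3^1*7^2*13^1*139^1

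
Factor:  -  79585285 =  - 5^1*13^1*1224389^1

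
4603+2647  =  7250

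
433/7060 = 433/7060 = 0.06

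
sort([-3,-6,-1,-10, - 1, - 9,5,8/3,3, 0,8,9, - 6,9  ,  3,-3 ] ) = [-10,-9, - 6, - 6 , - 3 , - 3, - 1,  -  1,0,8/3,3,3,5, 8,9, 9 ]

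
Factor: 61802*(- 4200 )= - 2^4*  3^1*5^2*7^1*13^1*2377^1 =- 259568400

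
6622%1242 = 412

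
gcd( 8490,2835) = 15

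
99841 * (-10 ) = - 998410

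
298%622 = 298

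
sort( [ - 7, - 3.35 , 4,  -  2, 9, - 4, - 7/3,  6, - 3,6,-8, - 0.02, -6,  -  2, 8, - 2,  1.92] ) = [ - 8, - 7, - 6,- 4,- 3.35,  -  3,-7/3, - 2 ,- 2, - 2,- 0.02,1.92,4,6,  6,8, 9 ]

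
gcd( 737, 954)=1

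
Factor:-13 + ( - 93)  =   - 2^1*53^1 =- 106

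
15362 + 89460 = 104822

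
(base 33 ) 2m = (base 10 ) 88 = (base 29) 31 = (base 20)48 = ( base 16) 58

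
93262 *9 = 839358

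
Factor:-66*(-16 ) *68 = 71808 = 2^7*3^1*11^1*17^1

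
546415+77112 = 623527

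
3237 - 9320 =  - 6083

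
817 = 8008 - 7191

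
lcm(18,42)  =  126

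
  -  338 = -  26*13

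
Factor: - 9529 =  - 13^1*733^1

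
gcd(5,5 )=5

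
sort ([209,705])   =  [ 209, 705 ] 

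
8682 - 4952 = 3730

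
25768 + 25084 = 50852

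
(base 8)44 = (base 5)121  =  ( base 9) 40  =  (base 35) 11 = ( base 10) 36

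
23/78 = 23/78 =0.29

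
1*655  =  655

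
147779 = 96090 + 51689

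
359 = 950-591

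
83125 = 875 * 95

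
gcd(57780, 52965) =4815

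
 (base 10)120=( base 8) 170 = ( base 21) 5F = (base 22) 5a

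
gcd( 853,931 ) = 1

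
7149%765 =264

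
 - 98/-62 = 49/31 = 1.58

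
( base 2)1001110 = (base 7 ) 141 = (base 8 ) 116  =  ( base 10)78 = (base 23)39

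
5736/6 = 956= 956.00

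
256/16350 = 128/8175 = 0.02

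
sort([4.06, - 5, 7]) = [ -5, 4.06, 7]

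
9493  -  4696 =4797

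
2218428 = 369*6012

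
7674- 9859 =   -  2185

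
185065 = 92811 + 92254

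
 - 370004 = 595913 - 965917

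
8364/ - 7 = -1195 + 1/7 = - 1194.86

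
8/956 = 2/239  =  0.01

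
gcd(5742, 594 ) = 198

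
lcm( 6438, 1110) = 32190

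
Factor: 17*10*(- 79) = - 2^1*5^1*17^1*79^1 = - 13430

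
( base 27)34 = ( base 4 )1111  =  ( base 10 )85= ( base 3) 10011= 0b1010101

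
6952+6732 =13684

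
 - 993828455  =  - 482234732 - 511593723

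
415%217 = 198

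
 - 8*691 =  - 5528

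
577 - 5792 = - 5215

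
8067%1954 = 251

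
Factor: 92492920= 2^3*5^1*13^1*17^1 * 10463^1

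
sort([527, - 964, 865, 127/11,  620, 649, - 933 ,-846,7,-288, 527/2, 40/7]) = [ - 964, - 933, - 846, - 288,40/7,  7, 127/11, 527/2, 527 , 620,649, 865]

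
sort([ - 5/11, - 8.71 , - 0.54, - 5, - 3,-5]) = [-8.71, - 5,-5, -3, - 0.54,-5/11 ] 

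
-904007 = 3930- 907937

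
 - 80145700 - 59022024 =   -  139167724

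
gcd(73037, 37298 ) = 1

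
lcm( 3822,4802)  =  187278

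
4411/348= 4411/348 = 12.68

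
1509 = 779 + 730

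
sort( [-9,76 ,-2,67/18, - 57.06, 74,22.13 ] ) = [  -  57.06,-9,-2,  67/18, 22.13,74, 76] 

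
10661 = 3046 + 7615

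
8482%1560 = 682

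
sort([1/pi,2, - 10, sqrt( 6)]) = [ - 10,1/pi, 2,sqrt( 6) ] 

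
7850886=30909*254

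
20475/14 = 2925/2 = 1462.50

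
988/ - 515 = - 988/515=- 1.92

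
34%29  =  5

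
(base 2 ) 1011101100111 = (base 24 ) A9F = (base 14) 227D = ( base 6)43423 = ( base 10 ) 5991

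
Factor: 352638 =2^1 *3^2*11^1*13^1*137^1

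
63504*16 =1016064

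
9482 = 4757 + 4725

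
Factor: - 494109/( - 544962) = 2^( - 1)*3^1*7^1*31^1*359^( - 1) = 651/718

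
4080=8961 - 4881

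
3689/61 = 60  +  29/61 = 60.48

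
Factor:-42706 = -2^1* 131^1 * 163^1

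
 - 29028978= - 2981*9738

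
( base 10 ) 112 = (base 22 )52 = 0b1110000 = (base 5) 422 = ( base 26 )48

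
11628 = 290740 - 279112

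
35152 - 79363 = -44211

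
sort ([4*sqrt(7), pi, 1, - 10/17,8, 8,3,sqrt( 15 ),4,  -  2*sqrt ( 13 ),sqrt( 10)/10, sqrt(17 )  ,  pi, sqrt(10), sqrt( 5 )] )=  [ - 2*sqrt( 13), - 10/17, sqrt( 10)/10, 1,  sqrt( 5),3, pi,pi,sqrt( 10),sqrt( 15),4, sqrt( 17), 8, 8, 4*sqrt( 7 )]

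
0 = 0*755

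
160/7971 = 160/7971 = 0.02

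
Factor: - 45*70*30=-2^2 * 3^3* 5^3*7^1 = - 94500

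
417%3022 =417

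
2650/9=2650/9 = 294.44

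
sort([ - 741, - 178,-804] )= [-804, - 741,-178]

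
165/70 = 2 + 5/14=2.36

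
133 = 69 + 64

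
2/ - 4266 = - 1/2133= - 0.00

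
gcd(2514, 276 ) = 6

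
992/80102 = 496/40051 = 0.01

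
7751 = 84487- 76736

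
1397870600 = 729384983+668485617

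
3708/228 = 309/19 = 16.26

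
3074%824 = 602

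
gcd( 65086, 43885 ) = 1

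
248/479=248/479=0.52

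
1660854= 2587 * 642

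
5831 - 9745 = - 3914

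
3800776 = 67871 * 56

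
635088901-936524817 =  - 301435916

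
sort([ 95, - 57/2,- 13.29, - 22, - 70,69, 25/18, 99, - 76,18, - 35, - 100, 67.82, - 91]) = [ - 100, - 91, - 76, - 70,-35, - 57/2, - 22  , - 13.29, 25/18,18,67.82 , 69,95,99]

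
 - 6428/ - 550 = 11 + 189/275 = 11.69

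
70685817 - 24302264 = 46383553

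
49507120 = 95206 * 520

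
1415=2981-1566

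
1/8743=1/8743 = 0.00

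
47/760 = 47/760 = 0.06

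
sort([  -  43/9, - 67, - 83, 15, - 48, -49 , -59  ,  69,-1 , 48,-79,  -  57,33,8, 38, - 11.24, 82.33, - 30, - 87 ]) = [ - 87  , - 83, - 79, - 67, - 59, - 57, - 49,- 48,  -  30,  -  11.24,  -  43/9,  -  1, 8,15, 33,38,48, 69,82.33] 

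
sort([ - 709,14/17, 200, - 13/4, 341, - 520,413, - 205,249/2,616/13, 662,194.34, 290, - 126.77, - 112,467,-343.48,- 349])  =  [ - 709, - 520, - 349,- 343.48, - 205,-126.77,-112, - 13/4, 14/17,616/13, 249/2,194.34,200,290, 341,413, 467,662 ] 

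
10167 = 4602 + 5565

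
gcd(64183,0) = 64183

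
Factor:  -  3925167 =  - 3^1*61^1*  89^1 * 241^1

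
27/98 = 27/98 = 0.28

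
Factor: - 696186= - 2^1 * 3^2*38677^1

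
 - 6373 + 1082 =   -  5291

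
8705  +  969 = 9674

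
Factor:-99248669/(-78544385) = 5^(  -  1)*13^1*17^2*19^ (-1 ) * 26417^1*826783^( - 1 ) 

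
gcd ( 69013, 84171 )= 1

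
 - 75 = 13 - 88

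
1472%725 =22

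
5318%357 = 320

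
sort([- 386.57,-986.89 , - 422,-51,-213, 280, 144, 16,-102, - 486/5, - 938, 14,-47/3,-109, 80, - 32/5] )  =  [-986.89 , - 938, - 422,  -  386.57,-213,-109,-102,  -  486/5,-51,-47/3,-32/5,14, 16,  80,144, 280] 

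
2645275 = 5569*475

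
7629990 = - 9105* (  -  838) 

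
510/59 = 8 + 38/59 = 8.64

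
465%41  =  14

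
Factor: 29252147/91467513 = 3^( - 2)*41^1*713467^1*10163057^ (-1 ) 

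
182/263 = 182/263= 0.69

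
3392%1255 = 882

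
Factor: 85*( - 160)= - 2^5*5^2*17^1= - 13600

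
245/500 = 49/100 = 0.49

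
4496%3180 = 1316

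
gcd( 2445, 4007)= 1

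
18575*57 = 1058775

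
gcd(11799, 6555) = 1311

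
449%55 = 9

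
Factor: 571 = 571^1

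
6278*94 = 590132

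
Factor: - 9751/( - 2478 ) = 2^( - 1)*3^(-1)*7^1 * 59^ (-1 ) * 199^1 = 1393/354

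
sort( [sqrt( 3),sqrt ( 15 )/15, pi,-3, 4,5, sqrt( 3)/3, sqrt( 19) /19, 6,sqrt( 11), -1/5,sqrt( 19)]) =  [ - 3, - 1/5 , sqrt( 19) /19,sqrt( 15 )/15, sqrt( 3) /3,sqrt(3 ), pi, sqrt(11 ), 4, sqrt( 19), 5, 6]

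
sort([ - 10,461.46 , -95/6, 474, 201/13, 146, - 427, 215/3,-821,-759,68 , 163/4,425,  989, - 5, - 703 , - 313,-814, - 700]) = [ - 821,- 814, - 759,-703, - 700 ,  -  427, - 313, - 95/6, - 10, - 5, 201/13, 163/4, 68,215/3,146, 425, 461.46 , 474,  989]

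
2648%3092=2648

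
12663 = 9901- - 2762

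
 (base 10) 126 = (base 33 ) 3r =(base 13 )99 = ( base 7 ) 240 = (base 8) 176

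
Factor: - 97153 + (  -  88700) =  - 3^1*41^1*1511^1 = - 185853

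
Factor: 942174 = 2^1*3^2 * 17^1*3079^1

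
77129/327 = 235 + 284/327 = 235.87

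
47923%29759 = 18164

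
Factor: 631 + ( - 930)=-299= - 13^1*23^1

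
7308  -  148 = 7160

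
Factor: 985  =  5^1*197^1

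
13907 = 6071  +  7836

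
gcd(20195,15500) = 5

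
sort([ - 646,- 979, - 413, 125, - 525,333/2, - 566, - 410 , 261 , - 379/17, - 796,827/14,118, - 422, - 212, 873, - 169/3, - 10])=[ - 979, - 796, - 646,-566 ,  -  525,-422, - 413, - 410,  -  212 , - 169/3, - 379/17,-10, 827/14,  118,125,333/2, 261, 873]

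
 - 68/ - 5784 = 17/1446 = 0.01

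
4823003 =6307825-1484822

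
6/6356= 3/3178 = 0.00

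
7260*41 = 297660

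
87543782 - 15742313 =71801469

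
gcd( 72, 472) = 8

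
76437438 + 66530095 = 142967533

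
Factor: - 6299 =-6299^1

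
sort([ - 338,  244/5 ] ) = [ - 338, 244/5 ] 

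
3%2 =1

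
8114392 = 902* 8996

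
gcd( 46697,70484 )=1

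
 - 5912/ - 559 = 5912/559 = 10.58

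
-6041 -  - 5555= - 486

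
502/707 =502/707 =0.71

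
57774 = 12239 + 45535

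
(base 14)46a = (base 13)527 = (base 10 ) 878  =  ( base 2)1101101110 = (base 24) 1ce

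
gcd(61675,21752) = 1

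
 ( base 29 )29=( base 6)151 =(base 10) 67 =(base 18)3D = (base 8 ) 103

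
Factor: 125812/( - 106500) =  - 443/375  =  - 3^( - 1 )*5^(  -  3)*443^1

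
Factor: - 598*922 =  - 2^2*13^1*23^1*461^1 = - 551356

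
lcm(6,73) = 438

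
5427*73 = 396171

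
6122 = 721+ 5401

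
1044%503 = 38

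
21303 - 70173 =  - 48870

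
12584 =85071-72487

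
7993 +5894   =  13887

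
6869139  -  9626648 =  - 2757509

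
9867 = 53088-43221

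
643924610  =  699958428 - 56033818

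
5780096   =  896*6451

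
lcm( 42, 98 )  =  294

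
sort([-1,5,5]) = [ - 1, 5,5] 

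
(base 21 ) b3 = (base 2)11101010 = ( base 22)AE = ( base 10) 234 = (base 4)3222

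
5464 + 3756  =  9220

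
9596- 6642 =2954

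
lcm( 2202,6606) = 6606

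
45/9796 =45/9796=0.00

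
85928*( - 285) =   -  24489480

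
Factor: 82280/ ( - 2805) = -88/3 =- 2^3*3^ ( - 1) *11^1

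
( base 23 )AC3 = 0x15c1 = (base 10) 5569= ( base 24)9g1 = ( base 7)22144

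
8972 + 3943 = 12915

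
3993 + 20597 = 24590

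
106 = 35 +71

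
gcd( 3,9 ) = 3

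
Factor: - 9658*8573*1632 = - 2^6*3^1*11^1*17^1*439^1*8573^1=- 135126391488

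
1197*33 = 39501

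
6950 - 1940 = 5010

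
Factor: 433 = 433^1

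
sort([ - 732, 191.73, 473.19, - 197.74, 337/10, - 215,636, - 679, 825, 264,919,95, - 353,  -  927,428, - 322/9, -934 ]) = [ - 934, - 927, - 732, - 679,-353, - 215, - 197.74, - 322/9,337/10,95,191.73,264,428,473.19,636,825,919]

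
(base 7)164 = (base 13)74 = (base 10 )95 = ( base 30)35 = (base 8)137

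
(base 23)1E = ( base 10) 37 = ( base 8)45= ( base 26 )1b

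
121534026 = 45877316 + 75656710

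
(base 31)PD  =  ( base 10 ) 788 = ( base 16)314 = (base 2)1100010100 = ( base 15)378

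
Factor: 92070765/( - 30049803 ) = - 5^1*7^( - 1)*476981^( - 1)*2046017^1=- 10230085/3338867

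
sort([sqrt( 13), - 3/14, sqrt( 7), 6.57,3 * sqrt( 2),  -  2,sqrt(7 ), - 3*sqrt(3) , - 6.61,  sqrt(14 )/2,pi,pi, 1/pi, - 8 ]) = [-8, - 6.61, - 3* sqrt (3),-2,  -  3/14, 1/pi, sqrt(14)/2, sqrt( 7 ), sqrt(7),  pi, pi,sqrt( 13),3*sqrt(2), 6.57] 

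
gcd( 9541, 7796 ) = 1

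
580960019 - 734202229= - 153242210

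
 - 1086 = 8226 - 9312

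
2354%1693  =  661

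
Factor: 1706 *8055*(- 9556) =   -  131316927480 = - 2^3*3^2 * 5^1*179^1*853^1*2389^1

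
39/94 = 39/94 = 0.41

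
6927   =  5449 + 1478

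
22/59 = 22/59 = 0.37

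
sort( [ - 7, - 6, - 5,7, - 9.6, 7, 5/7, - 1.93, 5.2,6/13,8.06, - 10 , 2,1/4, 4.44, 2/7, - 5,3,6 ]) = [ - 10, - 9.6, - 7, - 6, - 5 ,-5, - 1.93,1/4,2/7,6/13,5/7, 2, 3, 4.44,  5.2,6,7, 7, 8.06] 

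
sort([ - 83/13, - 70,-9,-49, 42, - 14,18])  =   [ - 70,-49, - 14,  -  9, - 83/13, 18,42] 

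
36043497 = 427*84411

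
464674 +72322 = 536996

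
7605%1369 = 760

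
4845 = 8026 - 3181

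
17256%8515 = 226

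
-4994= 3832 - 8826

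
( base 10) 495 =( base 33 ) F0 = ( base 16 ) 1ef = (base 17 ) 1c2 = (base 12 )353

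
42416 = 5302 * 8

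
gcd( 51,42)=3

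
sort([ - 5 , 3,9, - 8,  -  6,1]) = [ - 8,-6, - 5, 1,  3, 9]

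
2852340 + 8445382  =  11297722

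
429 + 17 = 446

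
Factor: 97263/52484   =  2^( - 2 )*3^2*101^1 * 107^1*13121^( - 1)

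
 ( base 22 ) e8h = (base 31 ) 77P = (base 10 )6969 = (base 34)60x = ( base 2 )1101100111001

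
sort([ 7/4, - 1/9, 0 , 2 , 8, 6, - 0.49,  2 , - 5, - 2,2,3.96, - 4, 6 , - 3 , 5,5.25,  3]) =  [-5, -4,  -  3, - 2,-0.49, - 1/9,  0,7/4,2, 2,2, 3,3.96,5, 5.25, 6,  6, 8]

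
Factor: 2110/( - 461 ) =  - 2^1 * 5^1 * 211^1 *461^ ( - 1)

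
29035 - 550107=-521072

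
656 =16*41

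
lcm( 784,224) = 1568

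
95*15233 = 1447135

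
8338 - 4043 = 4295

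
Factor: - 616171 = -616171^1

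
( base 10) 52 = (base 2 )110100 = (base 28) 1O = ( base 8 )64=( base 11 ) 48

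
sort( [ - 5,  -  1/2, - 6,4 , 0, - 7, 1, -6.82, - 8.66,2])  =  [ - 8.66,-7,  -  6.82,  -  6,  -  5 ,  -  1/2, 0, 1, 2, 4 ] 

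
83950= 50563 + 33387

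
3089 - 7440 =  - 4351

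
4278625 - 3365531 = 913094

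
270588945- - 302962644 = 573551589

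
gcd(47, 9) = 1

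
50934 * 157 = 7996638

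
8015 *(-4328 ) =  - 34688920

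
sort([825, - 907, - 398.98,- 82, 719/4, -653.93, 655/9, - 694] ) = [ - 907, - 694, - 653.93 , - 398.98,-82,655/9, 719/4, 825 ] 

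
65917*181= 11930977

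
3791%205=101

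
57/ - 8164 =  - 1 + 8107/8164=   - 0.01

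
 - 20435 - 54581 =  - 75016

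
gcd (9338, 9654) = 2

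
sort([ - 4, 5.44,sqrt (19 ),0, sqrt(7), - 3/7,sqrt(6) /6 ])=[ - 4, - 3/7 , 0,  sqrt(6 )/6,sqrt( 7),sqrt(19), 5.44] 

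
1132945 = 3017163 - 1884218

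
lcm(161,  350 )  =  8050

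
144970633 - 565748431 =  - 420777798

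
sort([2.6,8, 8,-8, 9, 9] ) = [ - 8, 2.6, 8, 8,9, 9] 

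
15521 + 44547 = 60068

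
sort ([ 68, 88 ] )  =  [ 68,88 ] 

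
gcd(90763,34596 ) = 1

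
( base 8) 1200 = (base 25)10F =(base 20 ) 1C0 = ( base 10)640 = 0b1010000000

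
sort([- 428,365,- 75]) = [  -  428, - 75,365 ]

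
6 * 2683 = 16098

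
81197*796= 64632812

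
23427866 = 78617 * 298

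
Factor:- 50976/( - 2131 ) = 2^5 *3^3*59^1* 2131^ ( - 1 ) 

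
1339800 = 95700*14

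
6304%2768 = 768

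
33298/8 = 4162 + 1/4 = 4162.25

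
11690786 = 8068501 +3622285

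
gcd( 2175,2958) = 87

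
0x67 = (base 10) 103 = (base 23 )4b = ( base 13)7c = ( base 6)251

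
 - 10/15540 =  - 1 + 1553/1554  =  - 0.00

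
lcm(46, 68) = 1564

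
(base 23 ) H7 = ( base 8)616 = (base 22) i2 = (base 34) BO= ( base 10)398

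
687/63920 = 687/63920 = 0.01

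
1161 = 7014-5853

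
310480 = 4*77620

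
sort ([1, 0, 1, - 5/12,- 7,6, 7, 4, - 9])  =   [  -  9,-7, - 5/12, 0,1, 1,4,6,  7 ] 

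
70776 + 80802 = 151578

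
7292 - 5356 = 1936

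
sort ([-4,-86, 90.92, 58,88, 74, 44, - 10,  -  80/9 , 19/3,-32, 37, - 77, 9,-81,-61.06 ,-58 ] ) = [- 86, - 81,-77, - 61.06,- 58 ,-32,-10, - 80/9, - 4,  19/3,9, 37, 44,58 , 74,88, 90.92]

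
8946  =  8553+393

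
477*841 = 401157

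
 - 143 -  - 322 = 179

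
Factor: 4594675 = 5^2 * 17^1 * 19^1*569^1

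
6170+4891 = 11061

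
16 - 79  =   - 63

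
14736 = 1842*8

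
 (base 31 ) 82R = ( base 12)4601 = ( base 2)1111001100001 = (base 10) 7777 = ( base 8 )17141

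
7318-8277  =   - 959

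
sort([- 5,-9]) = [ - 9, - 5 ]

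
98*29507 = 2891686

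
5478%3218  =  2260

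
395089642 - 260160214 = 134929428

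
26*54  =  1404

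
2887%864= 295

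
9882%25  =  7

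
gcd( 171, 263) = 1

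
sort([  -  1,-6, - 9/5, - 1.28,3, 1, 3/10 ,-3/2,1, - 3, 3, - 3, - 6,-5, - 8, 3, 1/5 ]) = [-8, - 6,-6, - 5,-3  , - 3, - 9/5, - 3/2,  -  1.28, - 1, 1/5, 3/10,  1,1, 3, 3,  3] 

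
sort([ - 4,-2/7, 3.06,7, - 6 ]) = [ - 6,-4, - 2/7,3.06, 7] 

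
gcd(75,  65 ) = 5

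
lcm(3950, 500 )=39500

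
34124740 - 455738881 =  - 421614141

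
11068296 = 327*33848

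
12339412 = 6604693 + 5734719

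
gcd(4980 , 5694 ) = 6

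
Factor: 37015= 5^1*11^1*673^1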